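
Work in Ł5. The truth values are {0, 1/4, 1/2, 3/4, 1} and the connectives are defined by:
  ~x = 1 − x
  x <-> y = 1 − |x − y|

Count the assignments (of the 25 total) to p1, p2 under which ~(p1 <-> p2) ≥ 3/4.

6

value 1: 2 assignments (counts)
value 3/4: 4 assignments (counts)
value 1/2: 6 assignments
value 1/4: 8 assignments
value 0: 5 assignments
So 6 of the 25 assignments meet the threshold.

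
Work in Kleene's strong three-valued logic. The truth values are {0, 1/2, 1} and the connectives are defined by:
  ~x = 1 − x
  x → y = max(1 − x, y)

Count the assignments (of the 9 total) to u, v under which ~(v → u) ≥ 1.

u = 0, v = 0 ↦ 0  <
u = 0, v = 1/2 ↦ 1/2  <
u = 0, v = 1 ↦ 1  ≥
u = 1/2, v = 0 ↦ 0  <
u = 1/2, v = 1/2 ↦ 1/2  <
u = 1/2, v = 1 ↦ 1/2  <
u = 1, v = 0 ↦ 0  <
u = 1, v = 1/2 ↦ 0  <
u = 1, v = 1 ↦ 0  <
So 1 of the 9 assignments meets the threshold.

1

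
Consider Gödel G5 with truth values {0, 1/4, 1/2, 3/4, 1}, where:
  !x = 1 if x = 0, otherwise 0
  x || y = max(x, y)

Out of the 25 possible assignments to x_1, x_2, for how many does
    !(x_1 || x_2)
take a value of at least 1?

1

value 1: 1 assignment (counts)
value 0: 24 assignments
So 1 of the 25 assignments meets the threshold.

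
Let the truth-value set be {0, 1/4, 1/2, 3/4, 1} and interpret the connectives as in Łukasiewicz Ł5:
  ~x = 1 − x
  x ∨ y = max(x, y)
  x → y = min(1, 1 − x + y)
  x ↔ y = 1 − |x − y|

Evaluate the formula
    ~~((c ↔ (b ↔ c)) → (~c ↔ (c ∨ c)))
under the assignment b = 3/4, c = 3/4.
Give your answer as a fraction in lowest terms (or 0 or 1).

3/4

b ↔ c = 3/4 ↔ 3/4 = 1
c ↔ (b ↔ c) = 3/4 ↔ 1 = 3/4
~c = ~3/4 = 1/4
c ∨ c = 3/4 ∨ 3/4 = 3/4
~c ↔ (c ∨ c) = 1/4 ↔ 3/4 = 1/2
(c ↔ (b ↔ c)) → (~c ↔ (c ∨ c)) = 3/4 → 1/2 = 3/4
~((c ↔ (b ↔ c)) → (~c ↔ (c ∨ c))) = ~3/4 = 1/4
~~((c ↔ (b ↔ c)) → (~c ↔ (c ∨ c))) = ~1/4 = 3/4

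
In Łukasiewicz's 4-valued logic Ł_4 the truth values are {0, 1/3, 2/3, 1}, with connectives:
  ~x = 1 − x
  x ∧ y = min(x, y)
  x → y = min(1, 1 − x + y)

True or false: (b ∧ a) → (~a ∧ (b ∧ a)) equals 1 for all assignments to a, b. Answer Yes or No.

No

Counterexample: take a = 2/3, b = 2/3.
b ∧ a = 2/3 ∧ 2/3 = 2/3
~a = ~2/3 = 1/3
~a ∧ (b ∧ a) = 1/3 ∧ 2/3 = 1/3
(b ∧ a) → (~a ∧ (b ∧ a)) = 2/3 → 1/3 = 2/3
This gives 2/3 ≠ 1.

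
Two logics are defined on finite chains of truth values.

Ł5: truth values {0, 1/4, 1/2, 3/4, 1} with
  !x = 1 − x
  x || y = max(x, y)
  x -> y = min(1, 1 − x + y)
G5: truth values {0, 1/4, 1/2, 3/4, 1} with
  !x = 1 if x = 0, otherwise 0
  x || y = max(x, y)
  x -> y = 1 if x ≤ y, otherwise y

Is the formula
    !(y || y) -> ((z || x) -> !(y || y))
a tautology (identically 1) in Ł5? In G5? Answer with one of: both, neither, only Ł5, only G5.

In Ł5: every assignment gives 1 — tautology.
In G5: every assignment gives 1 — tautology.

both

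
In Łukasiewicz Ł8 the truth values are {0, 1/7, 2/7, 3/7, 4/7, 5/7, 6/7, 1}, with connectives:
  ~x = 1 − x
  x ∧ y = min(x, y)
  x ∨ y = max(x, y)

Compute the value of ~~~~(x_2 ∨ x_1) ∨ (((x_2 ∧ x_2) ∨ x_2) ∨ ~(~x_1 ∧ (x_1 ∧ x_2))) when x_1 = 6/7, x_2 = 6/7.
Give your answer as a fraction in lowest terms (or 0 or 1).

x_2 ∨ x_1 = 6/7 ∨ 6/7 = 6/7
~(x_2 ∨ x_1) = ~6/7 = 1/7
~~(x_2 ∨ x_1) = ~1/7 = 6/7
~~~(x_2 ∨ x_1) = ~6/7 = 1/7
~~~~(x_2 ∨ x_1) = ~1/7 = 6/7
x_2 ∧ x_2 = 6/7 ∧ 6/7 = 6/7
(x_2 ∧ x_2) ∨ x_2 = 6/7 ∨ 6/7 = 6/7
~x_1 = ~6/7 = 1/7
x_1 ∧ x_2 = 6/7 ∧ 6/7 = 6/7
~x_1 ∧ (x_1 ∧ x_2) = 1/7 ∧ 6/7 = 1/7
~(~x_1 ∧ (x_1 ∧ x_2)) = ~1/7 = 6/7
((x_2 ∧ x_2) ∨ x_2) ∨ ~(~x_1 ∧ (x_1 ∧ x_2)) = 6/7 ∨ 6/7 = 6/7
~~~~(x_2 ∨ x_1) ∨ (((x_2 ∧ x_2) ∨ x_2) ∨ ~(~x_1 ∧ (x_1 ∧ x_2))) = 6/7 ∨ 6/7 = 6/7

6/7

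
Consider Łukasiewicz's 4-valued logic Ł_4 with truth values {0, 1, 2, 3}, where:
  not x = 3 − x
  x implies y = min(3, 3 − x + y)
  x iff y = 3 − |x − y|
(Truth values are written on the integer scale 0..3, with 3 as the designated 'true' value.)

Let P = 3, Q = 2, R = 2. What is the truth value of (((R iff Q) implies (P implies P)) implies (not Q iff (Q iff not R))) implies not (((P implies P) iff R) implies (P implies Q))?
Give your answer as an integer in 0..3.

R iff Q = 2 iff 2 = 3
P implies P = 3 implies 3 = 3
(R iff Q) implies (P implies P) = 3 implies 3 = 3
not Q = not 2 = 1
not R = not 2 = 1
Q iff not R = 2 iff 1 = 2
not Q iff (Q iff not R) = 1 iff 2 = 2
((R iff Q) implies (P implies P)) implies (not Q iff (Q iff not R)) = 3 implies 2 = 2
P implies P = 3 implies 3 = 3
(P implies P) iff R = 3 iff 2 = 2
P implies Q = 3 implies 2 = 2
((P implies P) iff R) implies (P implies Q) = 2 implies 2 = 3
not (((P implies P) iff R) implies (P implies Q)) = not 3 = 0
(((R iff Q) implies (P implies P)) implies (not Q iff (Q iff not R))) implies not (((P implies P) iff R) implies (P implies Q)) = 2 implies 0 = 1

1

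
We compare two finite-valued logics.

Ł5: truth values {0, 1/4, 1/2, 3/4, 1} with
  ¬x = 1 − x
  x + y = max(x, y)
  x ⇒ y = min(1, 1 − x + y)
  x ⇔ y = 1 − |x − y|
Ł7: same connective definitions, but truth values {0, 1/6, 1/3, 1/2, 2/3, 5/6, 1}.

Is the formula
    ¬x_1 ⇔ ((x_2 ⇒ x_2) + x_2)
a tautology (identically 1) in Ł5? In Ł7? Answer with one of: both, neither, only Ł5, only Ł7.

neither

In Ł5: at x_1 = 1/4, x_2 = 0 the value is 3/4 — not a tautology.
In Ł7: at x_1 = 1/6, x_2 = 0 the value is 5/6 — not a tautology.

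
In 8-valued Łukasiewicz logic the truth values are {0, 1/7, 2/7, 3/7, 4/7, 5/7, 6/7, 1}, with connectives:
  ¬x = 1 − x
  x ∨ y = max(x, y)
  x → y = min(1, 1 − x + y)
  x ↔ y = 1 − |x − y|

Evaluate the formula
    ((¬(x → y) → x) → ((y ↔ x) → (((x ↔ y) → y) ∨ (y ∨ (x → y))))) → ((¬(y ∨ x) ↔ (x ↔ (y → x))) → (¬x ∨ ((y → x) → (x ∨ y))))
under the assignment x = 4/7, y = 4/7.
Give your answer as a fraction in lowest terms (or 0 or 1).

x → y = 4/7 → 4/7 = 1
¬(x → y) = ¬1 = 0
¬(x → y) → x = 0 → 4/7 = 1
y ↔ x = 4/7 ↔ 4/7 = 1
x ↔ y = 4/7 ↔ 4/7 = 1
(x ↔ y) → y = 1 → 4/7 = 4/7
x → y = 4/7 → 4/7 = 1
y ∨ (x → y) = 4/7 ∨ 1 = 1
((x ↔ y) → y) ∨ (y ∨ (x → y)) = 4/7 ∨ 1 = 1
(y ↔ x) → (((x ↔ y) → y) ∨ (y ∨ (x → y))) = 1 → 1 = 1
(¬(x → y) → x) → ((y ↔ x) → (((x ↔ y) → y) ∨ (y ∨ (x → y)))) = 1 → 1 = 1
y ∨ x = 4/7 ∨ 4/7 = 4/7
¬(y ∨ x) = ¬4/7 = 3/7
y → x = 4/7 → 4/7 = 1
x ↔ (y → x) = 4/7 ↔ 1 = 4/7
¬(y ∨ x) ↔ (x ↔ (y → x)) = 3/7 ↔ 4/7 = 6/7
¬x = ¬4/7 = 3/7
y → x = 4/7 → 4/7 = 1
x ∨ y = 4/7 ∨ 4/7 = 4/7
(y → x) → (x ∨ y) = 1 → 4/7 = 4/7
¬x ∨ ((y → x) → (x ∨ y)) = 3/7 ∨ 4/7 = 4/7
(¬(y ∨ x) ↔ (x ↔ (y → x))) → (¬x ∨ ((y → x) → (x ∨ y))) = 6/7 → 4/7 = 5/7
((¬(x → y) → x) → ((y ↔ x) → (((x ↔ y) → y) ∨ (y ∨ (x → y))))) → ((¬(y ∨ x) ↔ (x ↔ (y → x))) → (¬x ∨ ((y → x) → (x ∨ y)))) = 1 → 5/7 = 5/7

5/7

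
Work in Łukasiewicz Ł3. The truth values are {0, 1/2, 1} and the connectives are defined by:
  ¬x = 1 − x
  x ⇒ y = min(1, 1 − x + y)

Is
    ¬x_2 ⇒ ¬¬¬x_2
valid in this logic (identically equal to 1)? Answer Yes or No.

x_2 = 0 ↦ 1
x_2 = 1/2 ↦ 1
x_2 = 1 ↦ 1
Every assignment gives a value ≥ 1.

Yes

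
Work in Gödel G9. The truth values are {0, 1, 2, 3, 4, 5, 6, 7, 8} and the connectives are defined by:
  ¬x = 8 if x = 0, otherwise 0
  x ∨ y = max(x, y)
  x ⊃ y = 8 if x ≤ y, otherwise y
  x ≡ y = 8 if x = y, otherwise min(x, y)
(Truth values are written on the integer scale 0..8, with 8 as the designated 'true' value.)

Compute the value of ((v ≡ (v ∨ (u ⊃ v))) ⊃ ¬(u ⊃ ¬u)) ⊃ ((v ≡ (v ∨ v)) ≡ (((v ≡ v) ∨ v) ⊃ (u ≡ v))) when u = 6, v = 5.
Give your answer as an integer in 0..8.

u ⊃ v = 6 ⊃ 5 = 5
v ∨ (u ⊃ v) = 5 ∨ 5 = 5
v ≡ (v ∨ (u ⊃ v)) = 5 ≡ 5 = 8
¬u = ¬6 = 0
u ⊃ ¬u = 6 ⊃ 0 = 0
¬(u ⊃ ¬u) = ¬0 = 8
(v ≡ (v ∨ (u ⊃ v))) ⊃ ¬(u ⊃ ¬u) = 8 ⊃ 8 = 8
v ∨ v = 5 ∨ 5 = 5
v ≡ (v ∨ v) = 5 ≡ 5 = 8
v ≡ v = 5 ≡ 5 = 8
(v ≡ v) ∨ v = 8 ∨ 5 = 8
u ≡ v = 6 ≡ 5 = 5
((v ≡ v) ∨ v) ⊃ (u ≡ v) = 8 ⊃ 5 = 5
(v ≡ (v ∨ v)) ≡ (((v ≡ v) ∨ v) ⊃ (u ≡ v)) = 8 ≡ 5 = 5
((v ≡ (v ∨ (u ⊃ v))) ⊃ ¬(u ⊃ ¬u)) ⊃ ((v ≡ (v ∨ v)) ≡ (((v ≡ v) ∨ v) ⊃ (u ≡ v))) = 8 ⊃ 5 = 5

5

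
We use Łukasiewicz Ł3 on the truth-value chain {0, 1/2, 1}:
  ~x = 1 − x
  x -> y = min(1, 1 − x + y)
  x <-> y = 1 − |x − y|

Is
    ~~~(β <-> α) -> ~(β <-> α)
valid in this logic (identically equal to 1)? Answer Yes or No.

Yes

α = 0, β = 0 ↦ 1
α = 0, β = 1/2 ↦ 1
α = 0, β = 1 ↦ 1
α = 1/2, β = 0 ↦ 1
α = 1/2, β = 1/2 ↦ 1
α = 1/2, β = 1 ↦ 1
α = 1, β = 0 ↦ 1
α = 1, β = 1/2 ↦ 1
α = 1, β = 1 ↦ 1
Every assignment gives a value ≥ 1.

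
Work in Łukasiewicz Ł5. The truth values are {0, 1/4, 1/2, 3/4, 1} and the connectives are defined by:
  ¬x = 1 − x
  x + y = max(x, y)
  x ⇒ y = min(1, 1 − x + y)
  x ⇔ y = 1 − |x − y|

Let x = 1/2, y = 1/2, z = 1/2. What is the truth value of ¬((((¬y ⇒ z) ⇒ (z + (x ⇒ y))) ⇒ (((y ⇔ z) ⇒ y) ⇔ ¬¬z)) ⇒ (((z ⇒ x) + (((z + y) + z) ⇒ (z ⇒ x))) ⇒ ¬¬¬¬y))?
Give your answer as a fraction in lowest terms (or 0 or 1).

1/2

¬y = ¬1/2 = 1/2
¬y ⇒ z = 1/2 ⇒ 1/2 = 1
x ⇒ y = 1/2 ⇒ 1/2 = 1
z + (x ⇒ y) = 1/2 + 1 = 1
(¬y ⇒ z) ⇒ (z + (x ⇒ y)) = 1 ⇒ 1 = 1
y ⇔ z = 1/2 ⇔ 1/2 = 1
(y ⇔ z) ⇒ y = 1 ⇒ 1/2 = 1/2
¬z = ¬1/2 = 1/2
¬¬z = ¬1/2 = 1/2
((y ⇔ z) ⇒ y) ⇔ ¬¬z = 1/2 ⇔ 1/2 = 1
((¬y ⇒ z) ⇒ (z + (x ⇒ y))) ⇒ (((y ⇔ z) ⇒ y) ⇔ ¬¬z) = 1 ⇒ 1 = 1
z ⇒ x = 1/2 ⇒ 1/2 = 1
z + y = 1/2 + 1/2 = 1/2
(z + y) + z = 1/2 + 1/2 = 1/2
z ⇒ x = 1/2 ⇒ 1/2 = 1
((z + y) + z) ⇒ (z ⇒ x) = 1/2 ⇒ 1 = 1
(z ⇒ x) + (((z + y) + z) ⇒ (z ⇒ x)) = 1 + 1 = 1
¬y = ¬1/2 = 1/2
¬¬y = ¬1/2 = 1/2
¬¬¬y = ¬1/2 = 1/2
¬¬¬¬y = ¬1/2 = 1/2
((z ⇒ x) + (((z + y) + z) ⇒ (z ⇒ x))) ⇒ ¬¬¬¬y = 1 ⇒ 1/2 = 1/2
(((¬y ⇒ z) ⇒ (z + (x ⇒ y))) ⇒ (((y ⇔ z) ⇒ y) ⇔ ¬¬z)) ⇒ (((z ⇒ x) + (((z + y) + z) ⇒ (z ⇒ x))) ⇒ ¬¬¬¬y) = 1 ⇒ 1/2 = 1/2
¬((((¬y ⇒ z) ⇒ (z + (x ⇒ y))) ⇒ (((y ⇔ z) ⇒ y) ⇔ ¬¬z)) ⇒ (((z ⇒ x) + (((z + y) + z) ⇒ (z ⇒ x))) ⇒ ¬¬¬¬y)) = ¬1/2 = 1/2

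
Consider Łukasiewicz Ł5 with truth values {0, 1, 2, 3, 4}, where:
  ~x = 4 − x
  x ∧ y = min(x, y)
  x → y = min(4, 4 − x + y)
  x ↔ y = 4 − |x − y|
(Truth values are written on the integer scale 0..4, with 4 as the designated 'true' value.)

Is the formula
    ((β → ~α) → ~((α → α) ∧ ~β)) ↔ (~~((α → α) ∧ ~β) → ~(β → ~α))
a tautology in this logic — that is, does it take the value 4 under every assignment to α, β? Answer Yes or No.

At α = 2, β = 4, for instance:
~α = ~2 = 2
β → ~α = 4 → 2 = 2
α → α = 2 → 2 = 4
~β = ~4 = 0
(α → α) ∧ ~β = 4 ∧ 0 = 0
~((α → α) ∧ ~β) = ~0 = 4
(β → ~α) → ~((α → α) ∧ ~β) = 2 → 4 = 4
~~((α → α) ∧ ~β) = ~4 = 0
~(β → ~α) = ~2 = 2
~~((α → α) ∧ ~β) → ~(β → ~α) = 0 → 2 = 4
((β → ~α) → ~((α → α) ∧ ~β)) ↔ (~~((α → α) ∧ ~β) → ~(β → ~α)) = 4 ↔ 4 = 4
and checking the remaining 24 assignments likewise gives ≥ 4 in every case.

Yes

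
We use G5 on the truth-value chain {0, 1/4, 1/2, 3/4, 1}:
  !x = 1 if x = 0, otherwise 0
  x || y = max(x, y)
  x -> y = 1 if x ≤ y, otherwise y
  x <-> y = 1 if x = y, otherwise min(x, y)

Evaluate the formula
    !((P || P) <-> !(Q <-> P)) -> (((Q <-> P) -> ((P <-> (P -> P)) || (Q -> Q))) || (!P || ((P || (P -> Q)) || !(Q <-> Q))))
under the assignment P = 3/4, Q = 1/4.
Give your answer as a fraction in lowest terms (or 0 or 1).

1

P || P = 3/4 || 3/4 = 3/4
Q <-> P = 1/4 <-> 3/4 = 1/4
!(Q <-> P) = !1/4 = 0
(P || P) <-> !(Q <-> P) = 3/4 <-> 0 = 0
!((P || P) <-> !(Q <-> P)) = !0 = 1
Q <-> P = 1/4 <-> 3/4 = 1/4
P -> P = 3/4 -> 3/4 = 1
P <-> (P -> P) = 3/4 <-> 1 = 3/4
Q -> Q = 1/4 -> 1/4 = 1
(P <-> (P -> P)) || (Q -> Q) = 3/4 || 1 = 1
(Q <-> P) -> ((P <-> (P -> P)) || (Q -> Q)) = 1/4 -> 1 = 1
!P = !3/4 = 0
P -> Q = 3/4 -> 1/4 = 1/4
P || (P -> Q) = 3/4 || 1/4 = 3/4
Q <-> Q = 1/4 <-> 1/4 = 1
!(Q <-> Q) = !1 = 0
(P || (P -> Q)) || !(Q <-> Q) = 3/4 || 0 = 3/4
!P || ((P || (P -> Q)) || !(Q <-> Q)) = 0 || 3/4 = 3/4
((Q <-> P) -> ((P <-> (P -> P)) || (Q -> Q))) || (!P || ((P || (P -> Q)) || !(Q <-> Q))) = 1 || 3/4 = 1
!((P || P) <-> !(Q <-> P)) -> (((Q <-> P) -> ((P <-> (P -> P)) || (Q -> Q))) || (!P || ((P || (P -> Q)) || !(Q <-> Q)))) = 1 -> 1 = 1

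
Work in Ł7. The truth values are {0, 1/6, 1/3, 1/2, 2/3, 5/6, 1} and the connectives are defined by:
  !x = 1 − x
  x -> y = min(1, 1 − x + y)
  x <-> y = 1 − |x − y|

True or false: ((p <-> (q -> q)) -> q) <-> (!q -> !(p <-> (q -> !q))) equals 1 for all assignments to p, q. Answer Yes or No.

Counterexample: take p = 1/3, q = 5/6.
q -> q = 5/6 -> 5/6 = 1
p <-> (q -> q) = 1/3 <-> 1 = 1/3
(p <-> (q -> q)) -> q = 1/3 -> 5/6 = 1
!q = !5/6 = 1/6
!q = !5/6 = 1/6
q -> !q = 5/6 -> 1/6 = 1/3
p <-> (q -> !q) = 1/3 <-> 1/3 = 1
!(p <-> (q -> !q)) = !1 = 0
!q -> !(p <-> (q -> !q)) = 1/6 -> 0 = 5/6
((p <-> (q -> q)) -> q) <-> (!q -> !(p <-> (q -> !q))) = 1 <-> 5/6 = 5/6
This gives 5/6 ≠ 1.

No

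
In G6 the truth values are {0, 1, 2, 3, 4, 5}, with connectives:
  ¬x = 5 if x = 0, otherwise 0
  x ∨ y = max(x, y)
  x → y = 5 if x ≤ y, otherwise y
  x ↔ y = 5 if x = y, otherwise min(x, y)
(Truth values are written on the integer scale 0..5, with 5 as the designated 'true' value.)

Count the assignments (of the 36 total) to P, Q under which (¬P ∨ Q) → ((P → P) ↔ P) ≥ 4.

21

value 5: 20 assignments (counts)
value 4: 1 assignment (counts)
value 3: 2 assignments
value 2: 3 assignments
value 1: 4 assignments
value 0: 6 assignments
So 21 of the 36 assignments meet the threshold.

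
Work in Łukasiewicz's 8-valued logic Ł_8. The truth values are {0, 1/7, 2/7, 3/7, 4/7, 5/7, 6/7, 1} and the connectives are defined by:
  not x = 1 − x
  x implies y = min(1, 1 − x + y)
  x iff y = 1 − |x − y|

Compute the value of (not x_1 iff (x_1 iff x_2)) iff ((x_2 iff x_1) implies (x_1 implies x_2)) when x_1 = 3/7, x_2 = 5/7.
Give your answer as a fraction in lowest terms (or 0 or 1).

not x_1 = not 3/7 = 4/7
x_1 iff x_2 = 3/7 iff 5/7 = 5/7
not x_1 iff (x_1 iff x_2) = 4/7 iff 5/7 = 6/7
x_2 iff x_1 = 5/7 iff 3/7 = 5/7
x_1 implies x_2 = 3/7 implies 5/7 = 1
(x_2 iff x_1) implies (x_1 implies x_2) = 5/7 implies 1 = 1
(not x_1 iff (x_1 iff x_2)) iff ((x_2 iff x_1) implies (x_1 implies x_2)) = 6/7 iff 1 = 6/7

6/7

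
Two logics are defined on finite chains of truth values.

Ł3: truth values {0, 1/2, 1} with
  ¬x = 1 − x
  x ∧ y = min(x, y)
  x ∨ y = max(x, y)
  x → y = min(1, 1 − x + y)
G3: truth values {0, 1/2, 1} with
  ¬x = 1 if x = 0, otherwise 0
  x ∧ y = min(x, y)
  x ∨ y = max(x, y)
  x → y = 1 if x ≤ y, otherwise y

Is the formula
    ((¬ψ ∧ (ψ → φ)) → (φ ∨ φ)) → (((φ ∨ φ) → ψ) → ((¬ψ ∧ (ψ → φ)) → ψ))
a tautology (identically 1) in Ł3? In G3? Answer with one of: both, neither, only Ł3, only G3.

both

In Ł3: every assignment gives 1 — tautology.
In G3: every assignment gives 1 — tautology.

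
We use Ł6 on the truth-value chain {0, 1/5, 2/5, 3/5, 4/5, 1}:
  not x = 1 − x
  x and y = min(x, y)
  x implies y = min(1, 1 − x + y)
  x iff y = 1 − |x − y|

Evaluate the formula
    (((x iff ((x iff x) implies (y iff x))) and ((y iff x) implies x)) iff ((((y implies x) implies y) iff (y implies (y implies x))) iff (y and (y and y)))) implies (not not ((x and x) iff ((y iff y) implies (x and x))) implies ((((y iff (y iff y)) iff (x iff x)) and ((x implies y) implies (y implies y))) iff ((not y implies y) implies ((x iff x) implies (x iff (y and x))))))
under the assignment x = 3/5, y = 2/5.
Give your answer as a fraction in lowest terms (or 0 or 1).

x iff x = 3/5 iff 3/5 = 1
y iff x = 2/5 iff 3/5 = 4/5
(x iff x) implies (y iff x) = 1 implies 4/5 = 4/5
x iff ((x iff x) implies (y iff x)) = 3/5 iff 4/5 = 4/5
y iff x = 2/5 iff 3/5 = 4/5
(y iff x) implies x = 4/5 implies 3/5 = 4/5
(x iff ((x iff x) implies (y iff x))) and ((y iff x) implies x) = 4/5 and 4/5 = 4/5
y implies x = 2/5 implies 3/5 = 1
(y implies x) implies y = 1 implies 2/5 = 2/5
y implies x = 2/5 implies 3/5 = 1
y implies (y implies x) = 2/5 implies 1 = 1
((y implies x) implies y) iff (y implies (y implies x)) = 2/5 iff 1 = 2/5
y and y = 2/5 and 2/5 = 2/5
y and (y and y) = 2/5 and 2/5 = 2/5
(((y implies x) implies y) iff (y implies (y implies x))) iff (y and (y and y)) = 2/5 iff 2/5 = 1
((x iff ((x iff x) implies (y iff x))) and ((y iff x) implies x)) iff ((((y implies x) implies y) iff (y implies (y implies x))) iff (y and (y and y))) = 4/5 iff 1 = 4/5
x and x = 3/5 and 3/5 = 3/5
y iff y = 2/5 iff 2/5 = 1
x and x = 3/5 and 3/5 = 3/5
(y iff y) implies (x and x) = 1 implies 3/5 = 3/5
(x and x) iff ((y iff y) implies (x and x)) = 3/5 iff 3/5 = 1
not ((x and x) iff ((y iff y) implies (x and x))) = not 1 = 0
not not ((x and x) iff ((y iff y) implies (x and x))) = not 0 = 1
y iff y = 2/5 iff 2/5 = 1
y iff (y iff y) = 2/5 iff 1 = 2/5
x iff x = 3/5 iff 3/5 = 1
(y iff (y iff y)) iff (x iff x) = 2/5 iff 1 = 2/5
x implies y = 3/5 implies 2/5 = 4/5
y implies y = 2/5 implies 2/5 = 1
(x implies y) implies (y implies y) = 4/5 implies 1 = 1
((y iff (y iff y)) iff (x iff x)) and ((x implies y) implies (y implies y)) = 2/5 and 1 = 2/5
not y = not 2/5 = 3/5
not y implies y = 3/5 implies 2/5 = 4/5
x iff x = 3/5 iff 3/5 = 1
y and x = 2/5 and 3/5 = 2/5
x iff (y and x) = 3/5 iff 2/5 = 4/5
(x iff x) implies (x iff (y and x)) = 1 implies 4/5 = 4/5
(not y implies y) implies ((x iff x) implies (x iff (y and x))) = 4/5 implies 4/5 = 1
(((y iff (y iff y)) iff (x iff x)) and ((x implies y) implies (y implies y))) iff ((not y implies y) implies ((x iff x) implies (x iff (y and x)))) = 2/5 iff 1 = 2/5
not not ((x and x) iff ((y iff y) implies (x and x))) implies ((((y iff (y iff y)) iff (x iff x)) and ((x implies y) implies (y implies y))) iff ((not y implies y) implies ((x iff x) implies (x iff (y and x))))) = 1 implies 2/5 = 2/5
(((x iff ((x iff x) implies (y iff x))) and ((y iff x) implies x)) iff ((((y implies x) implies y) iff (y implies (y implies x))) iff (y and (y and y)))) implies (not not ((x and x) iff ((y iff y) implies (x and x))) implies ((((y iff (y iff y)) iff (x iff x)) and ((x implies y) implies (y implies y))) iff ((not y implies y) implies ((x iff x) implies (x iff (y and x)))))) = 4/5 implies 2/5 = 3/5

3/5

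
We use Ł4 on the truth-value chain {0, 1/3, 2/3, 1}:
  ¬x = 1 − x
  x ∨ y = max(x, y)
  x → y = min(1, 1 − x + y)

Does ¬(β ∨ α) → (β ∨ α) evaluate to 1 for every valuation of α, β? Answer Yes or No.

No

Counterexample: take α = 0, β = 0.
β ∨ α = 0 ∨ 0 = 0
¬(β ∨ α) = ¬0 = 1
β ∨ α = 0 ∨ 0 = 0
¬(β ∨ α) → (β ∨ α) = 1 → 0 = 0
This gives 0 ≠ 1.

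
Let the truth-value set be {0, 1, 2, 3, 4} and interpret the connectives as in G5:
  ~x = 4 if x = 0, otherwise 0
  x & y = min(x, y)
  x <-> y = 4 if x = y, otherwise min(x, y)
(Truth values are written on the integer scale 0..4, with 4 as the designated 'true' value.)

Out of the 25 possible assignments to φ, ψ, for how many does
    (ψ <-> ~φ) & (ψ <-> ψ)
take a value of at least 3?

value 4: 5 assignments (counts)
value 3: 1 assignment (counts)
value 2: 1 assignment
value 1: 1 assignment
value 0: 17 assignments
So 6 of the 25 assignments meet the threshold.

6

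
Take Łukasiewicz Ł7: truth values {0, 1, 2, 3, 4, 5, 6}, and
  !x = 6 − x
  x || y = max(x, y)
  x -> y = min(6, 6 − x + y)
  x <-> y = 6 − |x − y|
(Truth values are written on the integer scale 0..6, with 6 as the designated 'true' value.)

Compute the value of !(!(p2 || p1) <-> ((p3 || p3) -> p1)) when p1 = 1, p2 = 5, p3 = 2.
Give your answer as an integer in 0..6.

p2 || p1 = 5 || 1 = 5
!(p2 || p1) = !5 = 1
p3 || p3 = 2 || 2 = 2
(p3 || p3) -> p1 = 2 -> 1 = 5
!(p2 || p1) <-> ((p3 || p3) -> p1) = 1 <-> 5 = 2
!(!(p2 || p1) <-> ((p3 || p3) -> p1)) = !2 = 4

4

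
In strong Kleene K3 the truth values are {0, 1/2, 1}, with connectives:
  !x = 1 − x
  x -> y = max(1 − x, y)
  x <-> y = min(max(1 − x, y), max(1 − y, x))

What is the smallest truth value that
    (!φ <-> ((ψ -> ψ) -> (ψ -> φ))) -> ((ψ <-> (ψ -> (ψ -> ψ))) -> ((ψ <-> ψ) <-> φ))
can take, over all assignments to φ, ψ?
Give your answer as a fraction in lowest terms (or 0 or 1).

1/2

Take φ = 0, ψ = 1/2:
!φ = !0 = 1
ψ -> ψ = 1/2 -> 1/2 = 1/2
ψ -> φ = 1/2 -> 0 = 1/2
(ψ -> ψ) -> (ψ -> φ) = 1/2 -> 1/2 = 1/2
!φ <-> ((ψ -> ψ) -> (ψ -> φ)) = 1 <-> 1/2 = 1/2
ψ -> ψ = 1/2 -> 1/2 = 1/2
ψ -> (ψ -> ψ) = 1/2 -> 1/2 = 1/2
ψ <-> (ψ -> (ψ -> ψ)) = 1/2 <-> 1/2 = 1/2
ψ <-> ψ = 1/2 <-> 1/2 = 1/2
(ψ <-> ψ) <-> φ = 1/2 <-> 0 = 1/2
(ψ <-> (ψ -> (ψ -> ψ))) -> ((ψ <-> ψ) <-> φ) = 1/2 -> 1/2 = 1/2
(!φ <-> ((ψ -> ψ) -> (ψ -> φ))) -> ((ψ <-> (ψ -> (ψ -> ψ))) -> ((ψ <-> ψ) <-> φ)) = 1/2 -> 1/2 = 1/2
No assignment yields a value below 1/2, so this is the minimum.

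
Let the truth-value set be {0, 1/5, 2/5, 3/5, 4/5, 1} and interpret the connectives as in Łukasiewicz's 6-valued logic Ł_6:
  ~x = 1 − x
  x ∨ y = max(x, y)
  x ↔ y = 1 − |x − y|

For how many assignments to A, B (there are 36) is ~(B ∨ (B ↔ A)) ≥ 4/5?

value 1: 1 assignment (counts)
value 4/5: 2 assignments (counts)
value 3/5: 3 assignments
value 2/5: 7 assignments
value 1/5: 12 assignments
value 0: 11 assignments
So 3 of the 36 assignments meet the threshold.

3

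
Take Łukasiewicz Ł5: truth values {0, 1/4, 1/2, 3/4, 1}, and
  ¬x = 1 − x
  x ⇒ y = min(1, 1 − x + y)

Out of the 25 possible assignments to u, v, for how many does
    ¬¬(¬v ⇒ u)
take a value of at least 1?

15

value 1: 15 assignments (counts)
value 3/4: 4 assignments
value 1/2: 3 assignments
value 1/4: 2 assignments
value 0: 1 assignment
So 15 of the 25 assignments meet the threshold.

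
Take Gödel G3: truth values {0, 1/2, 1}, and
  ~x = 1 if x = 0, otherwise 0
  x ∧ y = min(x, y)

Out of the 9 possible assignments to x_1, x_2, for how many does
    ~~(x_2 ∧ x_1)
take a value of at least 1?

4

x_1 = 0, x_2 = 0 ↦ 0  <
x_1 = 0, x_2 = 1/2 ↦ 0  <
x_1 = 0, x_2 = 1 ↦ 0  <
x_1 = 1/2, x_2 = 0 ↦ 0  <
x_1 = 1/2, x_2 = 1/2 ↦ 1  ≥
x_1 = 1/2, x_2 = 1 ↦ 1  ≥
x_1 = 1, x_2 = 0 ↦ 0  <
x_1 = 1, x_2 = 1/2 ↦ 1  ≥
x_1 = 1, x_2 = 1 ↦ 1  ≥
So 4 of the 9 assignments meet the threshold.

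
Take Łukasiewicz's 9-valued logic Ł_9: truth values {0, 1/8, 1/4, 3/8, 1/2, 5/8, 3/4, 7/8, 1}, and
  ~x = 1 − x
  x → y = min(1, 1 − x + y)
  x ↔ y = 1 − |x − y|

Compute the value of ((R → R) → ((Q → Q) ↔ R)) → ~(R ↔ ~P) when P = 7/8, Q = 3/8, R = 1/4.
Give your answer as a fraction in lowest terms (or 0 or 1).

7/8

R → R = 1/4 → 1/4 = 1
Q → Q = 3/8 → 3/8 = 1
(Q → Q) ↔ R = 1 ↔ 1/4 = 1/4
(R → R) → ((Q → Q) ↔ R) = 1 → 1/4 = 1/4
~P = ~7/8 = 1/8
R ↔ ~P = 1/4 ↔ 1/8 = 7/8
~(R ↔ ~P) = ~7/8 = 1/8
((R → R) → ((Q → Q) ↔ R)) → ~(R ↔ ~P) = 1/4 → 1/8 = 7/8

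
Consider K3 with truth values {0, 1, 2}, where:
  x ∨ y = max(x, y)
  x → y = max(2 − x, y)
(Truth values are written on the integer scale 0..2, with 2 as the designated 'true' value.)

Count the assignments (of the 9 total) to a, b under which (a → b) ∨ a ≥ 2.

a = 0, b = 0 ↦ 2  ≥
a = 0, b = 1 ↦ 2  ≥
a = 0, b = 2 ↦ 2  ≥
a = 1, b = 0 ↦ 1  <
a = 1, b = 1 ↦ 1  <
a = 1, b = 2 ↦ 2  ≥
a = 2, b = 0 ↦ 2  ≥
a = 2, b = 1 ↦ 2  ≥
a = 2, b = 2 ↦ 2  ≥
So 7 of the 9 assignments meet the threshold.

7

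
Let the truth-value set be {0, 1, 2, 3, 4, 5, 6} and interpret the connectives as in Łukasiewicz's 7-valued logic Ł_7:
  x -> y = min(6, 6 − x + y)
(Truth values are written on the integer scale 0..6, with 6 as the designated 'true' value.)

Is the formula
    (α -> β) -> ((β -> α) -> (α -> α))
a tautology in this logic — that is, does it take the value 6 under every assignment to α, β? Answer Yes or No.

Yes

At α = 1, β = 2, for instance:
α -> β = 1 -> 2 = 6
β -> α = 2 -> 1 = 5
α -> α = 1 -> 1 = 6
(β -> α) -> (α -> α) = 5 -> 6 = 6
(α -> β) -> ((β -> α) -> (α -> α)) = 6 -> 6 = 6
and checking the remaining 48 assignments likewise gives ≥ 6 in every case.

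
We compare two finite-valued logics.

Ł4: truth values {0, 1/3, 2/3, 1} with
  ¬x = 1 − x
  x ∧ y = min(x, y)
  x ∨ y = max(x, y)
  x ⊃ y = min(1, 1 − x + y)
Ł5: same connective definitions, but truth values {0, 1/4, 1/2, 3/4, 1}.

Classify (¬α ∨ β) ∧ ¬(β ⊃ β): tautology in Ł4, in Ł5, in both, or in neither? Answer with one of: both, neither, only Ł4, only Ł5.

In Ł4: at α = 0, β = 0 the value is 0 — not a tautology.
In Ł5: at α = 0, β = 0 the value is 0 — not a tautology.

neither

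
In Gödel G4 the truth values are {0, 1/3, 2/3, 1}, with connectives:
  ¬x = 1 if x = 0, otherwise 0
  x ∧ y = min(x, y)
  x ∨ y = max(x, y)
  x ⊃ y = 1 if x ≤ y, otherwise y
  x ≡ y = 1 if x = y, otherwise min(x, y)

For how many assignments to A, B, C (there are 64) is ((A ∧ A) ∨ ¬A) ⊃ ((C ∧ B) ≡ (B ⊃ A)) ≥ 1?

17

value 1: 17 assignments (counts)
value 2/3: 3 assignments
value 1/3: 10 assignments
value 0: 34 assignments
So 17 of the 64 assignments meet the threshold.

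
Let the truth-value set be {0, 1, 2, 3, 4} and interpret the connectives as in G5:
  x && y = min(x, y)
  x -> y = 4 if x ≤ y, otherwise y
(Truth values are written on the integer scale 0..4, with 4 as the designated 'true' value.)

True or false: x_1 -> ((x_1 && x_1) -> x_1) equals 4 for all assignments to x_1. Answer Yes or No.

Yes

x_1 = 0 ↦ 4
x_1 = 1 ↦ 4
x_1 = 2 ↦ 4
x_1 = 3 ↦ 4
x_1 = 4 ↦ 4
Every assignment gives a value ≥ 4.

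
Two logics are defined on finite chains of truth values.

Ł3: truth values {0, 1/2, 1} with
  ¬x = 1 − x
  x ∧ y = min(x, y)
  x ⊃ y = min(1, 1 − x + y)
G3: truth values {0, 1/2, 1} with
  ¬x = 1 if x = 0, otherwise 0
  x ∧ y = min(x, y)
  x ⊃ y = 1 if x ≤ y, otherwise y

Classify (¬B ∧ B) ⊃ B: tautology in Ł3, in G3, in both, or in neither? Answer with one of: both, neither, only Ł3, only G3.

both

In Ł3: every assignment gives 1 — tautology.
In G3: every assignment gives 1 — tautology.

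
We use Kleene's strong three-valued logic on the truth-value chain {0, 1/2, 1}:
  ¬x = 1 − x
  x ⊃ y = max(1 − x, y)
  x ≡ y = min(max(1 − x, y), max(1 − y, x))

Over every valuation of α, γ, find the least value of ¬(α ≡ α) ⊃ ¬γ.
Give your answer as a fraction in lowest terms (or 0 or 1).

1/2

Take α = 1/2, γ = 1/2:
α ≡ α = 1/2 ≡ 1/2 = 1/2
¬(α ≡ α) = ¬1/2 = 1/2
¬γ = ¬1/2 = 1/2
¬(α ≡ α) ⊃ ¬γ = 1/2 ⊃ 1/2 = 1/2
No assignment yields a value below 1/2, so this is the minimum.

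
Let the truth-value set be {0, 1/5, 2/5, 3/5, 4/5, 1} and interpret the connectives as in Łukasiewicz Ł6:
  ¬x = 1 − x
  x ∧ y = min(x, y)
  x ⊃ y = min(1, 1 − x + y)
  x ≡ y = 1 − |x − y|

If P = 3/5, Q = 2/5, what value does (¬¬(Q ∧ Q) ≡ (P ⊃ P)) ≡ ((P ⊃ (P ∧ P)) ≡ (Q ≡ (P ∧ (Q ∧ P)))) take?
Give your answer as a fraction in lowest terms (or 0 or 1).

Q ∧ Q = 2/5 ∧ 2/5 = 2/5
¬(Q ∧ Q) = ¬2/5 = 3/5
¬¬(Q ∧ Q) = ¬3/5 = 2/5
P ⊃ P = 3/5 ⊃ 3/5 = 1
¬¬(Q ∧ Q) ≡ (P ⊃ P) = 2/5 ≡ 1 = 2/5
P ∧ P = 3/5 ∧ 3/5 = 3/5
P ⊃ (P ∧ P) = 3/5 ⊃ 3/5 = 1
Q ∧ P = 2/5 ∧ 3/5 = 2/5
P ∧ (Q ∧ P) = 3/5 ∧ 2/5 = 2/5
Q ≡ (P ∧ (Q ∧ P)) = 2/5 ≡ 2/5 = 1
(P ⊃ (P ∧ P)) ≡ (Q ≡ (P ∧ (Q ∧ P))) = 1 ≡ 1 = 1
(¬¬(Q ∧ Q) ≡ (P ⊃ P)) ≡ ((P ⊃ (P ∧ P)) ≡ (Q ≡ (P ∧ (Q ∧ P)))) = 2/5 ≡ 1 = 2/5

2/5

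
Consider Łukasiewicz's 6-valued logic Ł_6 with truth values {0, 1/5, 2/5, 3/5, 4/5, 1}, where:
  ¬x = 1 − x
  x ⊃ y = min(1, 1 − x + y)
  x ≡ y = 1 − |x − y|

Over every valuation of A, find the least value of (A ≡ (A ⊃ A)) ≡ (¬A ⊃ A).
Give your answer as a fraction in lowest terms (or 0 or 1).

Take A = 2/5:
A ⊃ A = 2/5 ⊃ 2/5 = 1
A ≡ (A ⊃ A) = 2/5 ≡ 1 = 2/5
¬A = ¬2/5 = 3/5
¬A ⊃ A = 3/5 ⊃ 2/5 = 4/5
(A ≡ (A ⊃ A)) ≡ (¬A ⊃ A) = 2/5 ≡ 4/5 = 3/5
No assignment yields a value below 3/5, so this is the minimum.

3/5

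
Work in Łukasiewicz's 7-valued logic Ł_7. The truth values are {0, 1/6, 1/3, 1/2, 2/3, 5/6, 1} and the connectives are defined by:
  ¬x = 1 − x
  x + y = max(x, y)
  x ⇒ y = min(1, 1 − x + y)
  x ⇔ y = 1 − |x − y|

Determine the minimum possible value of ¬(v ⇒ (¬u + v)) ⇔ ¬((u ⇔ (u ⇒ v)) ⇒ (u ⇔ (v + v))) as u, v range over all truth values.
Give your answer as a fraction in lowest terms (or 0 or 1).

Take u = 1/2, v = 0:
¬u = ¬1/2 = 1/2
¬u + v = 1/2 + 0 = 1/2
v ⇒ (¬u + v) = 0 ⇒ 1/2 = 1
¬(v ⇒ (¬u + v)) = ¬1 = 0
u ⇒ v = 1/2 ⇒ 0 = 1/2
u ⇔ (u ⇒ v) = 1/2 ⇔ 1/2 = 1
v + v = 0 + 0 = 0
u ⇔ (v + v) = 1/2 ⇔ 0 = 1/2
(u ⇔ (u ⇒ v)) ⇒ (u ⇔ (v + v)) = 1 ⇒ 1/2 = 1/2
¬((u ⇔ (u ⇒ v)) ⇒ (u ⇔ (v + v))) = ¬1/2 = 1/2
¬(v ⇒ (¬u + v)) ⇔ ¬((u ⇔ (u ⇒ v)) ⇒ (u ⇔ (v + v))) = 0 ⇔ 1/2 = 1/2
No assignment yields a value below 1/2, so this is the minimum.

1/2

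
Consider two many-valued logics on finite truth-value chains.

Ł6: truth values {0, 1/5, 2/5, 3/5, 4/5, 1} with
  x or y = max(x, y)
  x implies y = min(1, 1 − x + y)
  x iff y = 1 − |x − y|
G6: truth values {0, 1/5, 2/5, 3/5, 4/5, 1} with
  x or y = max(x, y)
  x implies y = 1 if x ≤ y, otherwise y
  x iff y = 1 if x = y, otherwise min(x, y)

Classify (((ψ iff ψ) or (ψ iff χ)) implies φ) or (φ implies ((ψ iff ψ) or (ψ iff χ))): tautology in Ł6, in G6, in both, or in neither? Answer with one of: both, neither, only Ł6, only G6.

In Ł6: every assignment gives 1 — tautology.
In G6: every assignment gives 1 — tautology.

both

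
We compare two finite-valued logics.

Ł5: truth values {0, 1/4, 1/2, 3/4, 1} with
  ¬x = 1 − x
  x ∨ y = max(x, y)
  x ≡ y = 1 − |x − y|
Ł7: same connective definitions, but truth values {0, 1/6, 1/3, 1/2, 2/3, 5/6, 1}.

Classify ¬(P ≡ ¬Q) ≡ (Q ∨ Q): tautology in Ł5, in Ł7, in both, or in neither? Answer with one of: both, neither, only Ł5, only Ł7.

neither

In Ł5: at P = 0, Q = 0 the value is 0 — not a tautology.
In Ł7: at P = 0, Q = 0 the value is 0 — not a tautology.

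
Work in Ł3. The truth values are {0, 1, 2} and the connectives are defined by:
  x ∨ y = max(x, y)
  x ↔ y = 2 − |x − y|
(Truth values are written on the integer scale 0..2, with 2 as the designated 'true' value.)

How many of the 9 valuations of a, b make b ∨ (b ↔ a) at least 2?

a = 0, b = 0 ↦ 2  ≥
a = 0, b = 1 ↦ 1  <
a = 0, b = 2 ↦ 2  ≥
a = 1, b = 0 ↦ 1  <
a = 1, b = 1 ↦ 2  ≥
a = 1, b = 2 ↦ 2  ≥
a = 2, b = 0 ↦ 0  <
a = 2, b = 1 ↦ 1  <
a = 2, b = 2 ↦ 2  ≥
So 5 of the 9 assignments meet the threshold.

5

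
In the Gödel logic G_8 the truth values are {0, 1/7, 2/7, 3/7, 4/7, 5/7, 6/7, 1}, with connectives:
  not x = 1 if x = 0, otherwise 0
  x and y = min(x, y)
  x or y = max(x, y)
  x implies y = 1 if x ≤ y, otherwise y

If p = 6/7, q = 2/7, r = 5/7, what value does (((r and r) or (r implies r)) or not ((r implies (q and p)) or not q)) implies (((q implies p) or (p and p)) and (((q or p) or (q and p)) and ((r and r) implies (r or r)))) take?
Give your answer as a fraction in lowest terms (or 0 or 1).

r and r = 5/7 and 5/7 = 5/7
r implies r = 5/7 implies 5/7 = 1
(r and r) or (r implies r) = 5/7 or 1 = 1
q and p = 2/7 and 6/7 = 2/7
r implies (q and p) = 5/7 implies 2/7 = 2/7
not q = not 2/7 = 0
(r implies (q and p)) or not q = 2/7 or 0 = 2/7
not ((r implies (q and p)) or not q) = not 2/7 = 0
((r and r) or (r implies r)) or not ((r implies (q and p)) or not q) = 1 or 0 = 1
q implies p = 2/7 implies 6/7 = 1
p and p = 6/7 and 6/7 = 6/7
(q implies p) or (p and p) = 1 or 6/7 = 1
q or p = 2/7 or 6/7 = 6/7
q and p = 2/7 and 6/7 = 2/7
(q or p) or (q and p) = 6/7 or 2/7 = 6/7
r and r = 5/7 and 5/7 = 5/7
r or r = 5/7 or 5/7 = 5/7
(r and r) implies (r or r) = 5/7 implies 5/7 = 1
((q or p) or (q and p)) and ((r and r) implies (r or r)) = 6/7 and 1 = 6/7
((q implies p) or (p and p)) and (((q or p) or (q and p)) and ((r and r) implies (r or r))) = 1 and 6/7 = 6/7
(((r and r) or (r implies r)) or not ((r implies (q and p)) or not q)) implies (((q implies p) or (p and p)) and (((q or p) or (q and p)) and ((r and r) implies (r or r)))) = 1 implies 6/7 = 6/7

6/7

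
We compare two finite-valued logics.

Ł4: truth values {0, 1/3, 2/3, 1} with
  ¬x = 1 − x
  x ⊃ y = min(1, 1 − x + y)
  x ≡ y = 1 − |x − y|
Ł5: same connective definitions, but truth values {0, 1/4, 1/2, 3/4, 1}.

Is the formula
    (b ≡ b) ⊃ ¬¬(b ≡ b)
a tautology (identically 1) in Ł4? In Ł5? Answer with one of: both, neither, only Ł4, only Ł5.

In Ł4: every assignment gives 1 — tautology.
In Ł5: every assignment gives 1 — tautology.

both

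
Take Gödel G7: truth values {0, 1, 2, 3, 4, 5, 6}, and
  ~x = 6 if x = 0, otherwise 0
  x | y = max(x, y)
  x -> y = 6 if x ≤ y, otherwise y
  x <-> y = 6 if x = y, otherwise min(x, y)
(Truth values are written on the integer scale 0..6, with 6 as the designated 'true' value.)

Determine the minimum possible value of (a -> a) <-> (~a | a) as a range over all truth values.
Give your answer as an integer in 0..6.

1

Take a = 1:
a -> a = 1 -> 1 = 6
~a = ~1 = 0
~a | a = 0 | 1 = 1
(a -> a) <-> (~a | a) = 6 <-> 1 = 1
No assignment yields a value below 1, so this is the minimum.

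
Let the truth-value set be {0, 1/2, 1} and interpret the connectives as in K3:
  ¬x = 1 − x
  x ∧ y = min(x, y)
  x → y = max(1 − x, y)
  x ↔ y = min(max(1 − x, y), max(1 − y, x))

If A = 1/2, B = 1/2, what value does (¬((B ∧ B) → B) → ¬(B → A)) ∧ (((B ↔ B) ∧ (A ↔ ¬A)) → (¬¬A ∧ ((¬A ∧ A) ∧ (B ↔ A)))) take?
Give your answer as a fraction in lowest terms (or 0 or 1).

1/2

B ∧ B = 1/2 ∧ 1/2 = 1/2
(B ∧ B) → B = 1/2 → 1/2 = 1/2
¬((B ∧ B) → B) = ¬1/2 = 1/2
B → A = 1/2 → 1/2 = 1/2
¬(B → A) = ¬1/2 = 1/2
¬((B ∧ B) → B) → ¬(B → A) = 1/2 → 1/2 = 1/2
B ↔ B = 1/2 ↔ 1/2 = 1/2
¬A = ¬1/2 = 1/2
A ↔ ¬A = 1/2 ↔ 1/2 = 1/2
(B ↔ B) ∧ (A ↔ ¬A) = 1/2 ∧ 1/2 = 1/2
¬A = ¬1/2 = 1/2
¬¬A = ¬1/2 = 1/2
¬A = ¬1/2 = 1/2
¬A ∧ A = 1/2 ∧ 1/2 = 1/2
B ↔ A = 1/2 ↔ 1/2 = 1/2
(¬A ∧ A) ∧ (B ↔ A) = 1/2 ∧ 1/2 = 1/2
¬¬A ∧ ((¬A ∧ A) ∧ (B ↔ A)) = 1/2 ∧ 1/2 = 1/2
((B ↔ B) ∧ (A ↔ ¬A)) → (¬¬A ∧ ((¬A ∧ A) ∧ (B ↔ A))) = 1/2 → 1/2 = 1/2
(¬((B ∧ B) → B) → ¬(B → A)) ∧ (((B ↔ B) ∧ (A ↔ ¬A)) → (¬¬A ∧ ((¬A ∧ A) ∧ (B ↔ A)))) = 1/2 ∧ 1/2 = 1/2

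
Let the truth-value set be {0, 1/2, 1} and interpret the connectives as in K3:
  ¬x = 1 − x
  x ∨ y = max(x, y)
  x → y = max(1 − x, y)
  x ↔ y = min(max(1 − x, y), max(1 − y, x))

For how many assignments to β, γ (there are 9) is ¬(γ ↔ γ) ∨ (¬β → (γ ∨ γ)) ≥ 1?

5

β = 0, γ = 0 ↦ 0  <
β = 0, γ = 1/2 ↦ 1/2  <
β = 0, γ = 1 ↦ 1  ≥
β = 1/2, γ = 0 ↦ 1/2  <
β = 1/2, γ = 1/2 ↦ 1/2  <
β = 1/2, γ = 1 ↦ 1  ≥
β = 1, γ = 0 ↦ 1  ≥
β = 1, γ = 1/2 ↦ 1  ≥
β = 1, γ = 1 ↦ 1  ≥
So 5 of the 9 assignments meet the threshold.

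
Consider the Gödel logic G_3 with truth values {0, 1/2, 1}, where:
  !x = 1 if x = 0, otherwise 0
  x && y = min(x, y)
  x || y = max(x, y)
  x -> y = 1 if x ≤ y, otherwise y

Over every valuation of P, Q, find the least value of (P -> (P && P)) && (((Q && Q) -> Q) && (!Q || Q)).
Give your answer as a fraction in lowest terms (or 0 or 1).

Take P = 0, Q = 1/2:
P && P = 0 && 0 = 0
P -> (P && P) = 0 -> 0 = 1
Q && Q = 1/2 && 1/2 = 1/2
(Q && Q) -> Q = 1/2 -> 1/2 = 1
!Q = !1/2 = 0
!Q || Q = 0 || 1/2 = 1/2
((Q && Q) -> Q) && (!Q || Q) = 1 && 1/2 = 1/2
(P -> (P && P)) && (((Q && Q) -> Q) && (!Q || Q)) = 1 && 1/2 = 1/2
No assignment yields a value below 1/2, so this is the minimum.

1/2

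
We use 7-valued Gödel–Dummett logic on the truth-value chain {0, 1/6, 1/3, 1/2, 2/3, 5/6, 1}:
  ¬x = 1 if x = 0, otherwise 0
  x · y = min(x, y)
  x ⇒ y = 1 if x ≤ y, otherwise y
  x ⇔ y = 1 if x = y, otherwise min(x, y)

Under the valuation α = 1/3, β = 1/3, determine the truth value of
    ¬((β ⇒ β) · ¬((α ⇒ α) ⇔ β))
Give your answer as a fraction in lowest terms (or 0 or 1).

1

β ⇒ β = 1/3 ⇒ 1/3 = 1
α ⇒ α = 1/3 ⇒ 1/3 = 1
(α ⇒ α) ⇔ β = 1 ⇔ 1/3 = 1/3
¬((α ⇒ α) ⇔ β) = ¬1/3 = 0
(β ⇒ β) · ¬((α ⇒ α) ⇔ β) = 1 · 0 = 0
¬((β ⇒ β) · ¬((α ⇒ α) ⇔ β)) = ¬0 = 1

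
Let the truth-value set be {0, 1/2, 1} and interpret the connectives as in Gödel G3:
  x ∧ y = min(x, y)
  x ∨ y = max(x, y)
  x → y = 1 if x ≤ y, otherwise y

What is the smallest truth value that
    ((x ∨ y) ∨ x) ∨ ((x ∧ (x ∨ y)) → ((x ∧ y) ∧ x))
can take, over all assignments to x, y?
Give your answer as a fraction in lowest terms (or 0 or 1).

1/2

Take x = 1/2, y = 0:
x ∨ y = 1/2 ∨ 0 = 1/2
(x ∨ y) ∨ x = 1/2 ∨ 1/2 = 1/2
x ∨ y = 1/2 ∨ 0 = 1/2
x ∧ (x ∨ y) = 1/2 ∧ 1/2 = 1/2
x ∧ y = 1/2 ∧ 0 = 0
(x ∧ y) ∧ x = 0 ∧ 1/2 = 0
(x ∧ (x ∨ y)) → ((x ∧ y) ∧ x) = 1/2 → 0 = 0
((x ∨ y) ∨ x) ∨ ((x ∧ (x ∨ y)) → ((x ∧ y) ∧ x)) = 1/2 ∨ 0 = 1/2
No assignment yields a value below 1/2, so this is the minimum.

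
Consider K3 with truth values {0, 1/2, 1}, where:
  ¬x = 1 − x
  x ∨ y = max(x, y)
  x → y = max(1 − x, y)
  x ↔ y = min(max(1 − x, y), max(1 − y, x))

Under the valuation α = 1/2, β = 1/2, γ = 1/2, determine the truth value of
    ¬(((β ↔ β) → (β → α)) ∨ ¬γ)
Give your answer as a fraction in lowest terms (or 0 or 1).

β ↔ β = 1/2 ↔ 1/2 = 1/2
β → α = 1/2 → 1/2 = 1/2
(β ↔ β) → (β → α) = 1/2 → 1/2 = 1/2
¬γ = ¬1/2 = 1/2
((β ↔ β) → (β → α)) ∨ ¬γ = 1/2 ∨ 1/2 = 1/2
¬(((β ↔ β) → (β → α)) ∨ ¬γ) = ¬1/2 = 1/2

1/2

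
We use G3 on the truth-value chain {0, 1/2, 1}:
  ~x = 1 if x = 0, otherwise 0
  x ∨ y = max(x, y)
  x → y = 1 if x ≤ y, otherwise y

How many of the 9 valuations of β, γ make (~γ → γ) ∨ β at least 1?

7

β = 0, γ = 0 ↦ 0  <
β = 0, γ = 1/2 ↦ 1  ≥
β = 0, γ = 1 ↦ 1  ≥
β = 1/2, γ = 0 ↦ 1/2  <
β = 1/2, γ = 1/2 ↦ 1  ≥
β = 1/2, γ = 1 ↦ 1  ≥
β = 1, γ = 0 ↦ 1  ≥
β = 1, γ = 1/2 ↦ 1  ≥
β = 1, γ = 1 ↦ 1  ≥
So 7 of the 9 assignments meet the threshold.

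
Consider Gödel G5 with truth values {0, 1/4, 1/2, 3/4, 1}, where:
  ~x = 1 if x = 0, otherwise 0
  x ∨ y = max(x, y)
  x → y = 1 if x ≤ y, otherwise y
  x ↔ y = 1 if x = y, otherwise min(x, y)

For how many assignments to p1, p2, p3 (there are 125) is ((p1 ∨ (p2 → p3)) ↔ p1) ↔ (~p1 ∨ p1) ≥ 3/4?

88

value 1: 78 assignments (counts)
value 3/4: 10 assignments (counts)
value 1/2: 9 assignments
value 1/4: 7 assignments
value 0: 21 assignments
So 88 of the 125 assignments meet the threshold.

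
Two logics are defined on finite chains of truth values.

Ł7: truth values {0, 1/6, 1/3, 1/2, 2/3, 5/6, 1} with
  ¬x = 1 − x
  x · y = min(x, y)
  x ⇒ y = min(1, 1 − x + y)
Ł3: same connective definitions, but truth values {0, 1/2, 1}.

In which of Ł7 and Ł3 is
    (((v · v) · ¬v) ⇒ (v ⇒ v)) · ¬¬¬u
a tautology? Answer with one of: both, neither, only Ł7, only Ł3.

neither

In Ł7: at u = 1/6, v = 0 the value is 5/6 — not a tautology.
In Ł3: at u = 1/2, v = 0 the value is 1/2 — not a tautology.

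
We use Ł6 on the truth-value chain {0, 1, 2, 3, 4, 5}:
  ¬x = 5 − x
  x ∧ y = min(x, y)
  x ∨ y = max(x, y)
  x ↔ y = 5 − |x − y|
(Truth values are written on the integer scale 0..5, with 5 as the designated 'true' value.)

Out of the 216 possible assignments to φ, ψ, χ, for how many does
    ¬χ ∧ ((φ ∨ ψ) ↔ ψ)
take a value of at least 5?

value 5: 21 assignments (counts)
value 4: 31 assignments
value 3: 38 assignments
value 2: 42 assignments
value 1: 43 assignments
value 0: 41 assignments
So 21 of the 216 assignments meet the threshold.

21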